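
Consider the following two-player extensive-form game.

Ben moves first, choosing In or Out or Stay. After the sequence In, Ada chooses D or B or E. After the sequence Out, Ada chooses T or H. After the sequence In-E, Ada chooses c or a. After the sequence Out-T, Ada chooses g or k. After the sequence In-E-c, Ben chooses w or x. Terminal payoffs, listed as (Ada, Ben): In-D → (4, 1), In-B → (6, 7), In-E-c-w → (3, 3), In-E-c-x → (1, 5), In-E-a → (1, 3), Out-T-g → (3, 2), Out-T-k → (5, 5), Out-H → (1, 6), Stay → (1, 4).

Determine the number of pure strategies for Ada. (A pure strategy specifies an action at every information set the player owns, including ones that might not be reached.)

24

Ada owns the node after In with actions {D, B, E} — three choices.
Ada owns the node after Out with actions {T, H} — two choices.
Ada owns the node after In-E with actions {c, a} — two choices.
Ada owns the node after Out-T with actions {g, k} — two choices.
A pure strategy fixes one action at each information set independently, so the count is the product 3 × 2 × 2 × 2 = 24.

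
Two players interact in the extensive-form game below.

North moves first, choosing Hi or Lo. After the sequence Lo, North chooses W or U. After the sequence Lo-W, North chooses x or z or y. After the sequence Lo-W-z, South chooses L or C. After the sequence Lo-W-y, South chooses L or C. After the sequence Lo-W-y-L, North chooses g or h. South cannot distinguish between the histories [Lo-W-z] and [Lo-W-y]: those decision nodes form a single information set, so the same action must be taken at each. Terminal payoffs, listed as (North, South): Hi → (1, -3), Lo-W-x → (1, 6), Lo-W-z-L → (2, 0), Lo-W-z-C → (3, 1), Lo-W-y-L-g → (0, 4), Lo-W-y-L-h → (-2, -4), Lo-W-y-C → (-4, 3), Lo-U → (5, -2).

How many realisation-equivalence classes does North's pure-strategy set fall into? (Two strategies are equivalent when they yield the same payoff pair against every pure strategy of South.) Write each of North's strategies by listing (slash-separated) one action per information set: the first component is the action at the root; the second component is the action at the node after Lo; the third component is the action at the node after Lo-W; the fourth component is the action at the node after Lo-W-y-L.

North has 24 pure strategies: Hi/W/x/g, Hi/W/x/h, Hi/W/z/g, Hi/W/z/h, Hi/W/y/g, Hi/W/y/h, Hi/U/x/g, Hi/U/x/h, Hi/U/z/g, Hi/U/z/h, Hi/U/y/g, Hi/U/y/h, Lo/W/x/g, Lo/W/x/h, Lo/W/z/g, Lo/W/z/h, Lo/W/y/g, Lo/W/y/h, Lo/U/x/g, Lo/U/x/h, Lo/U/z/g, Lo/U/z/h, Lo/U/y/g, Lo/U/y/h. Columns: L, C.
{Hi/W/x/g, Hi/W/x/h, Hi/W/z/g, Hi/W/z/h, Hi/W/y/g, Hi/W/y/h, Hi/U/x/g, Hi/U/x/h, Hi/U/z/g, Hi/U/z/h, Hi/U/y/g, Hi/U/y/h} → row (1,-3) (1,-3)
{Lo/W/x/g, Lo/W/x/h} → row (1,6) (1,6)
{Lo/W/z/g, Lo/W/z/h} → row (2,0) (3,1)
{Lo/W/y/g} → row (0,4) (-4,3)
{Lo/W/y/h} → row (-2,-4) (-4,3)
{Lo/U/x/g, Lo/U/x/h, Lo/U/z/g, Lo/U/z/h, Lo/U/y/g, Lo/U/y/h} → row (5,-2) (5,-2)
That's 6 distinct rows out of 24 strategies.

6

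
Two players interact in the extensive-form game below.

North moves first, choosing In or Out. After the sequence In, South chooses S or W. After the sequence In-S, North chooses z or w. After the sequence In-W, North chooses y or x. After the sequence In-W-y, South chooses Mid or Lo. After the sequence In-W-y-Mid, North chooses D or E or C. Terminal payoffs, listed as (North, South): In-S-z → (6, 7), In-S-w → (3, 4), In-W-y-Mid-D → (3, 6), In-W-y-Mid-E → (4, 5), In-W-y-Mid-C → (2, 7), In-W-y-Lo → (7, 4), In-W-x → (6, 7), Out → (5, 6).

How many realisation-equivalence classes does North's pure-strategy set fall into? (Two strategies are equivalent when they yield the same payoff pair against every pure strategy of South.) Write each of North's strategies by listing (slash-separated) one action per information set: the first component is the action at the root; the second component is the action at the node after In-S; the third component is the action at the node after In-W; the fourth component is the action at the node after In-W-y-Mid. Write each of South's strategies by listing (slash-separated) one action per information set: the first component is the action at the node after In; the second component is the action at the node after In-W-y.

North has 24 pure strategies: In/z/y/D, In/z/y/E, In/z/y/C, In/z/x/D, In/z/x/E, In/z/x/C, In/w/y/D, In/w/y/E, In/w/y/C, In/w/x/D, In/w/x/E, In/w/x/C, Out/z/y/D, Out/z/y/E, Out/z/y/C, Out/z/x/D, Out/z/x/E, Out/z/x/C, Out/w/y/D, Out/w/y/E, Out/w/y/C, Out/w/x/D, Out/w/x/E, Out/w/x/C. Columns: S/Mid, S/Lo, W/Mid, W/Lo.
{In/z/y/D} → row (6,7) (6,7) (3,6) (7,4)
{In/z/y/E} → row (6,7) (6,7) (4,5) (7,4)
{In/z/y/C} → row (6,7) (6,7) (2,7) (7,4)
{In/z/x/D, In/z/x/E, In/z/x/C} → row (6,7) (6,7) (6,7) (6,7)
{In/w/y/D} → row (3,4) (3,4) (3,6) (7,4)
{In/w/y/E} → row (3,4) (3,4) (4,5) (7,4)
{In/w/y/C} → row (3,4) (3,4) (2,7) (7,4)
{In/w/x/D, In/w/x/E, In/w/x/C} → row (3,4) (3,4) (6,7) (6,7)
{Out/z/y/D, Out/z/y/E, Out/z/y/C, Out/z/x/D, Out/z/x/E, Out/z/x/C, Out/w/y/D, Out/w/y/E, Out/w/y/C, Out/w/x/D, Out/w/x/E, Out/w/x/C} → row (5,6) (5,6) (5,6) (5,6)
That's 9 distinct rows out of 24 strategies.

9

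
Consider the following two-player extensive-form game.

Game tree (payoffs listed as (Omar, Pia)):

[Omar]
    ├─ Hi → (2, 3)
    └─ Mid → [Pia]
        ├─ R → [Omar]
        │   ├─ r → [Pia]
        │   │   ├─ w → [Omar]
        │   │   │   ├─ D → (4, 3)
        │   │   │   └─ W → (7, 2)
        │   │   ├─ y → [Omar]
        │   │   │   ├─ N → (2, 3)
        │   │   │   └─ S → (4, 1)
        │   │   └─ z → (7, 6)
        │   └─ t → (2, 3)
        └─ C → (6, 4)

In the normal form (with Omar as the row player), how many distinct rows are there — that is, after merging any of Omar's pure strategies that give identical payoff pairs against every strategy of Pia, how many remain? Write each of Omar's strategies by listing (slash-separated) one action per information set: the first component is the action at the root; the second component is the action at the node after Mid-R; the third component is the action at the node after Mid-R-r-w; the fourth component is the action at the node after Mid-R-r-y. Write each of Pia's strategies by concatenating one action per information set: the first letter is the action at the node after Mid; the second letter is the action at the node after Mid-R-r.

6

Omar has 16 pure strategies: Hi/r/D/N, Hi/r/D/S, Hi/r/W/N, Hi/r/W/S, Hi/t/D/N, Hi/t/D/S, Hi/t/W/N, Hi/t/W/S, Mid/r/D/N, Mid/r/D/S, Mid/r/W/N, Mid/r/W/S, Mid/t/D/N, Mid/t/D/S, Mid/t/W/N, Mid/t/W/S. Columns: Rw, Ry, Rz, Cw, Cy, Cz.
{Hi/r/D/N, Hi/r/D/S, Hi/r/W/N, Hi/r/W/S, Hi/t/D/N, Hi/t/D/S, Hi/t/W/N, Hi/t/W/S} → row (2,3) (2,3) (2,3) (2,3) (2,3) (2,3)
{Mid/r/D/N} → row (4,3) (2,3) (7,6) (6,4) (6,4) (6,4)
{Mid/r/D/S} → row (4,3) (4,1) (7,6) (6,4) (6,4) (6,4)
{Mid/r/W/N} → row (7,2) (2,3) (7,6) (6,4) (6,4) (6,4)
{Mid/r/W/S} → row (7,2) (4,1) (7,6) (6,4) (6,4) (6,4)
{Mid/t/D/N, Mid/t/D/S, Mid/t/W/N, Mid/t/W/S} → row (2,3) (2,3) (2,3) (6,4) (6,4) (6,4)
That's 6 distinct rows out of 16 strategies.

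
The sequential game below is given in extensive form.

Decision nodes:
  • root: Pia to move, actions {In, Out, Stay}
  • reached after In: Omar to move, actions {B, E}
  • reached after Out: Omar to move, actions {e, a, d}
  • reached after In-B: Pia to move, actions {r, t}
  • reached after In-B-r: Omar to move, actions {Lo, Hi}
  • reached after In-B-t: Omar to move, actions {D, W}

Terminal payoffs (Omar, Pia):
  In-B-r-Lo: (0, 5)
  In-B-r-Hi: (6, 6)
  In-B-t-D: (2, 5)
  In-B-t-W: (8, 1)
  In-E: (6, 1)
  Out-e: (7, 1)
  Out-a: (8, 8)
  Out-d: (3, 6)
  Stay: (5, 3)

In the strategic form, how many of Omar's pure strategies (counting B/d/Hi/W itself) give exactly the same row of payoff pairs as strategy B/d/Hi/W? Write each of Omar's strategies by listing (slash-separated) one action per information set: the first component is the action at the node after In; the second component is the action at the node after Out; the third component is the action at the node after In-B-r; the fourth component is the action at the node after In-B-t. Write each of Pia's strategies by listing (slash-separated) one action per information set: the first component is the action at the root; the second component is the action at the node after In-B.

Row for B/d/Hi/W (columns In/r, In/t, Out/r, Out/t, Stay/r, Stay/t): (6,6) (8,1) (3,6) (3,6) (5,3) (5,3).
Every one of Omar's information sets is on the play path for some reply by Pia when Omar follows B/d/Hi/W.
Changing the action at any of them therefore changes at least one column, so only B/d/Hi/W itself gives this row.

1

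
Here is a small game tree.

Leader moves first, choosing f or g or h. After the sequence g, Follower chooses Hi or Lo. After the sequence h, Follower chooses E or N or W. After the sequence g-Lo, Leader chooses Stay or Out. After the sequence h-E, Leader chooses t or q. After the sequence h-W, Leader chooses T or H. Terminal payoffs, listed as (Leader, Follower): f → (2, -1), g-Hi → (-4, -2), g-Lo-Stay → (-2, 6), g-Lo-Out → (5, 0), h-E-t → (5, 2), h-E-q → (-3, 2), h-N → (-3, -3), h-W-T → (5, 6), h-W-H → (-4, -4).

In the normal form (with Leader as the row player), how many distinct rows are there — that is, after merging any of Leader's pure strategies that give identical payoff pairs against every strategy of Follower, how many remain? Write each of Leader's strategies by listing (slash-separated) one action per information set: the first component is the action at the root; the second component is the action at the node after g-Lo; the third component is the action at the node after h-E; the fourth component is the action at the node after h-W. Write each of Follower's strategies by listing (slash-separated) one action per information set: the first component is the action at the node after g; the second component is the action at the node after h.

7

Leader has 24 pure strategies: f/Stay/t/T, f/Stay/t/H, f/Stay/q/T, f/Stay/q/H, f/Out/t/T, f/Out/t/H, f/Out/q/T, f/Out/q/H, g/Stay/t/T, g/Stay/t/H, g/Stay/q/T, g/Stay/q/H, g/Out/t/T, g/Out/t/H, g/Out/q/T, g/Out/q/H, h/Stay/t/T, h/Stay/t/H, h/Stay/q/T, h/Stay/q/H, h/Out/t/T, h/Out/t/H, h/Out/q/T, h/Out/q/H. Columns: Hi/E, Hi/N, Hi/W, Lo/E, Lo/N, Lo/W.
{f/Stay/t/T, f/Stay/t/H, f/Stay/q/T, f/Stay/q/H, f/Out/t/T, f/Out/t/H, f/Out/q/T, f/Out/q/H} → row (2,-1) (2,-1) (2,-1) (2,-1) (2,-1) (2,-1)
{g/Stay/t/T, g/Stay/t/H, g/Stay/q/T, g/Stay/q/H} → row (-4,-2) (-4,-2) (-4,-2) (-2,6) (-2,6) (-2,6)
{g/Out/t/T, g/Out/t/H, g/Out/q/T, g/Out/q/H} → row (-4,-2) (-4,-2) (-4,-2) (5,0) (5,0) (5,0)
{h/Stay/t/T, h/Out/t/T} → row (5,2) (-3,-3) (5,6) (5,2) (-3,-3) (5,6)
{h/Stay/t/H, h/Out/t/H} → row (5,2) (-3,-3) (-4,-4) (5,2) (-3,-3) (-4,-4)
{h/Stay/q/T, h/Out/q/T} → row (-3,2) (-3,-3) (5,6) (-3,2) (-3,-3) (5,6)
{h/Stay/q/H, h/Out/q/H} → row (-3,2) (-3,-3) (-4,-4) (-3,2) (-3,-3) (-4,-4)
That's 7 distinct rows out of 24 strategies.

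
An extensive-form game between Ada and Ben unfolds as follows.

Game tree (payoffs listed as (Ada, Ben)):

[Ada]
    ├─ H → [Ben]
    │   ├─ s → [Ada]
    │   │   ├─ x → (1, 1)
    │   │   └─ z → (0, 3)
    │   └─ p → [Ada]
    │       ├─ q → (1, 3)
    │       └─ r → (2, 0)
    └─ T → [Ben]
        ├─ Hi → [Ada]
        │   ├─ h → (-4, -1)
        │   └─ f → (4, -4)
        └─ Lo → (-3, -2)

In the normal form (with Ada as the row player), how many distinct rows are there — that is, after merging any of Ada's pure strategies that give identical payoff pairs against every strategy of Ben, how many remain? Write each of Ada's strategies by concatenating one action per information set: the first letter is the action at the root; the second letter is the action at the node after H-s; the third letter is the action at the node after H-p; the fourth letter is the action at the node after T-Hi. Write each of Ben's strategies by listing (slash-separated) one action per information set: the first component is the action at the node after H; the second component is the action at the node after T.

Ada has 16 pure strategies: Hxqh, Hxqf, Hxrh, Hxrf, Hzqh, Hzqf, Hzrh, Hzrf, Txqh, Txqf, Txrh, Txrf, Tzqh, Tzqf, Tzrh, Tzrf. Columns: s/Hi, s/Lo, p/Hi, p/Lo.
{Hxqh, Hxqf} → row (1,1) (1,1) (1,3) (1,3)
{Hxrh, Hxrf} → row (1,1) (1,1) (2,0) (2,0)
{Hzqh, Hzqf} → row (0,3) (0,3) (1,3) (1,3)
{Hzrh, Hzrf} → row (0,3) (0,3) (2,0) (2,0)
{Txqh, Txrh, Tzqh, Tzrh} → row (-4,-1) (-3,-2) (-4,-1) (-3,-2)
{Txqf, Txrf, Tzqf, Tzrf} → row (4,-4) (-3,-2) (4,-4) (-3,-2)
That's 6 distinct rows out of 16 strategies.

6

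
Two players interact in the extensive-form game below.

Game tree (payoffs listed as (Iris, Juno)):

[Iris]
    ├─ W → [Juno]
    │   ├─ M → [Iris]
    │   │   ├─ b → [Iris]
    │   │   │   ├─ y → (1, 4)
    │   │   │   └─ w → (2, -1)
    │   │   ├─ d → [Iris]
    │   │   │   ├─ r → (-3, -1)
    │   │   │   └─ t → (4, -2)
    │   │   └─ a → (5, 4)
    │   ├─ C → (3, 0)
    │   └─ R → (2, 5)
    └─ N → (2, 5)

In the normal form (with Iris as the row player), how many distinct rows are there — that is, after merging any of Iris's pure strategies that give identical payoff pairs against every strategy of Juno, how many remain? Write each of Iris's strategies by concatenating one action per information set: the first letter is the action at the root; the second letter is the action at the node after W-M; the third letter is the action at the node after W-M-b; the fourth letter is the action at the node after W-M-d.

Iris has 24 pure strategies: Wbyr, Wbyt, Wbwr, Wbwt, Wdyr, Wdyt, Wdwr, Wdwt, Wayr, Wayt, Wawr, Wawt, Nbyr, Nbyt, Nbwr, Nbwt, Ndyr, Ndyt, Ndwr, Ndwt, Nayr, Nayt, Nawr, Nawt. Columns: M, C, R.
{Wbyr, Wbyt} → row (1,4) (3,0) (2,5)
{Wbwr, Wbwt} → row (2,-1) (3,0) (2,5)
{Wdyr, Wdwr} → row (-3,-1) (3,0) (2,5)
{Wdyt, Wdwt} → row (4,-2) (3,0) (2,5)
{Wayr, Wayt, Wawr, Wawt} → row (5,4) (3,0) (2,5)
{Nbyr, Nbyt, Nbwr, Nbwt, Ndyr, Ndyt, Ndwr, Ndwt, Nayr, Nayt, Nawr, Nawt} → row (2,5) (2,5) (2,5)
That's 6 distinct rows out of 24 strategies.

6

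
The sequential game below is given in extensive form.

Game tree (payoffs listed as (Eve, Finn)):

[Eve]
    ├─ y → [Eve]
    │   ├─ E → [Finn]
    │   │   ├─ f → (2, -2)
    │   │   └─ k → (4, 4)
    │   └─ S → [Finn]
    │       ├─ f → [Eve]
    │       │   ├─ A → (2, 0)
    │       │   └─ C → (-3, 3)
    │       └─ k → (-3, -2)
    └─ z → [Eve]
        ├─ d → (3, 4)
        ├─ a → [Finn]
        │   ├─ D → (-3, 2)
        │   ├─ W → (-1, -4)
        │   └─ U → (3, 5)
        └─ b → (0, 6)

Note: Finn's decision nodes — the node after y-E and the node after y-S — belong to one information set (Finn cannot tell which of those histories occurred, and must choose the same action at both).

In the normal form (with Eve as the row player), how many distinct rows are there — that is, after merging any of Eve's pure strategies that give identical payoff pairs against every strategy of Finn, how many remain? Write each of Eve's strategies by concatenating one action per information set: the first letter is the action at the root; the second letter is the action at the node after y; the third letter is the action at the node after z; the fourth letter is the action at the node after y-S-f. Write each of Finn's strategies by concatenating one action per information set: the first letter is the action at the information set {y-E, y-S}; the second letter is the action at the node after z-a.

6

Eve has 24 pure strategies: yEdA, yEdC, yEaA, yEaC, yEbA, yEbC, ySdA, ySdC, ySaA, ySaC, ySbA, ySbC, zEdA, zEdC, zEaA, zEaC, zEbA, zEbC, zSdA, zSdC, zSaA, zSaC, zSbA, zSbC. Columns: fD, fW, fU, kD, kW, kU.
{yEdA, yEdC, yEaA, yEaC, yEbA, yEbC} → row (2,-2) (2,-2) (2,-2) (4,4) (4,4) (4,4)
{ySdA, ySaA, ySbA} → row (2,0) (2,0) (2,0) (-3,-2) (-3,-2) (-3,-2)
{ySdC, ySaC, ySbC} → row (-3,3) (-3,3) (-3,3) (-3,-2) (-3,-2) (-3,-2)
{zEdA, zEdC, zSdA, zSdC} → row (3,4) (3,4) (3,4) (3,4) (3,4) (3,4)
{zEaA, zEaC, zSaA, zSaC} → row (-3,2) (-1,-4) (3,5) (-3,2) (-1,-4) (3,5)
{zEbA, zEbC, zSbA, zSbC} → row (0,6) (0,6) (0,6) (0,6) (0,6) (0,6)
That's 6 distinct rows out of 24 strategies.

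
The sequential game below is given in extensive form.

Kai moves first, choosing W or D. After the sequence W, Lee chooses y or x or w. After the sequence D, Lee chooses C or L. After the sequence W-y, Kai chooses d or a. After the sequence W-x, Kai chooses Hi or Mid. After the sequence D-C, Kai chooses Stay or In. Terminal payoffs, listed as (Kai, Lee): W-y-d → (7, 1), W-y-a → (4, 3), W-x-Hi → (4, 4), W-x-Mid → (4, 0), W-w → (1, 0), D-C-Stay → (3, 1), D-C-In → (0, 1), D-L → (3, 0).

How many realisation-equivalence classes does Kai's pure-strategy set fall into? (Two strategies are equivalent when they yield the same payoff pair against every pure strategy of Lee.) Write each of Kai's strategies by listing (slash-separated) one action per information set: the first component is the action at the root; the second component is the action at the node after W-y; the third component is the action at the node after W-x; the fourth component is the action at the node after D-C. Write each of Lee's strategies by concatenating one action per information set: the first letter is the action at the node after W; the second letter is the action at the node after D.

Kai has 16 pure strategies: W/d/Hi/Stay, W/d/Hi/In, W/d/Mid/Stay, W/d/Mid/In, W/a/Hi/Stay, W/a/Hi/In, W/a/Mid/Stay, W/a/Mid/In, D/d/Hi/Stay, D/d/Hi/In, D/d/Mid/Stay, D/d/Mid/In, D/a/Hi/Stay, D/a/Hi/In, D/a/Mid/Stay, D/a/Mid/In. Columns: yC, yL, xC, xL, wC, wL.
{W/d/Hi/Stay, W/d/Hi/In} → row (7,1) (7,1) (4,4) (4,4) (1,0) (1,0)
{W/d/Mid/Stay, W/d/Mid/In} → row (7,1) (7,1) (4,0) (4,0) (1,0) (1,0)
{W/a/Hi/Stay, W/a/Hi/In} → row (4,3) (4,3) (4,4) (4,4) (1,0) (1,0)
{W/a/Mid/Stay, W/a/Mid/In} → row (4,3) (4,3) (4,0) (4,0) (1,0) (1,0)
{D/d/Hi/Stay, D/d/Mid/Stay, D/a/Hi/Stay, D/a/Mid/Stay} → row (3,1) (3,0) (3,1) (3,0) (3,1) (3,0)
{D/d/Hi/In, D/d/Mid/In, D/a/Hi/In, D/a/Mid/In} → row (0,1) (3,0) (0,1) (3,0) (0,1) (3,0)
That's 6 distinct rows out of 16 strategies.

6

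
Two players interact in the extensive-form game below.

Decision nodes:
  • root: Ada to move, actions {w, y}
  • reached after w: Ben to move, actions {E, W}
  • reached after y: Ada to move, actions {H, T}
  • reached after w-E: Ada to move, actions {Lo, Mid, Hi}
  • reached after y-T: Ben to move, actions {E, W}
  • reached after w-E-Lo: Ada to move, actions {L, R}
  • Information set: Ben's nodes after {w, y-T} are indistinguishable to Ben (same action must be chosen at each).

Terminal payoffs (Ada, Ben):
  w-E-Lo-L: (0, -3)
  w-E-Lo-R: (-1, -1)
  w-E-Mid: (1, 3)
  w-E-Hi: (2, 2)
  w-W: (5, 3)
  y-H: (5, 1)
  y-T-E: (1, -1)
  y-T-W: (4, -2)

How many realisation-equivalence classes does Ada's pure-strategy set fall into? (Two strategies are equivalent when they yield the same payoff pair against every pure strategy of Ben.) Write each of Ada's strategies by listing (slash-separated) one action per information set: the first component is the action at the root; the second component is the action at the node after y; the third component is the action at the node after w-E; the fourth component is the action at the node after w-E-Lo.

6

Ada has 24 pure strategies: w/H/Lo/L, w/H/Lo/R, w/H/Mid/L, w/H/Mid/R, w/H/Hi/L, w/H/Hi/R, w/T/Lo/L, w/T/Lo/R, w/T/Mid/L, w/T/Mid/R, w/T/Hi/L, w/T/Hi/R, y/H/Lo/L, y/H/Lo/R, y/H/Mid/L, y/H/Mid/R, y/H/Hi/L, y/H/Hi/R, y/T/Lo/L, y/T/Lo/R, y/T/Mid/L, y/T/Mid/R, y/T/Hi/L, y/T/Hi/R. Columns: E, W.
{w/H/Lo/L, w/T/Lo/L} → row (0,-3) (5,3)
{w/H/Lo/R, w/T/Lo/R} → row (-1,-1) (5,3)
{w/H/Mid/L, w/H/Mid/R, w/T/Mid/L, w/T/Mid/R} → row (1,3) (5,3)
{w/H/Hi/L, w/H/Hi/R, w/T/Hi/L, w/T/Hi/R} → row (2,2) (5,3)
{y/H/Lo/L, y/H/Lo/R, y/H/Mid/L, y/H/Mid/R, y/H/Hi/L, y/H/Hi/R} → row (5,1) (5,1)
{y/T/Lo/L, y/T/Lo/R, y/T/Mid/L, y/T/Mid/R, y/T/Hi/L, y/T/Hi/R} → row (1,-1) (4,-2)
That's 6 distinct rows out of 24 strategies.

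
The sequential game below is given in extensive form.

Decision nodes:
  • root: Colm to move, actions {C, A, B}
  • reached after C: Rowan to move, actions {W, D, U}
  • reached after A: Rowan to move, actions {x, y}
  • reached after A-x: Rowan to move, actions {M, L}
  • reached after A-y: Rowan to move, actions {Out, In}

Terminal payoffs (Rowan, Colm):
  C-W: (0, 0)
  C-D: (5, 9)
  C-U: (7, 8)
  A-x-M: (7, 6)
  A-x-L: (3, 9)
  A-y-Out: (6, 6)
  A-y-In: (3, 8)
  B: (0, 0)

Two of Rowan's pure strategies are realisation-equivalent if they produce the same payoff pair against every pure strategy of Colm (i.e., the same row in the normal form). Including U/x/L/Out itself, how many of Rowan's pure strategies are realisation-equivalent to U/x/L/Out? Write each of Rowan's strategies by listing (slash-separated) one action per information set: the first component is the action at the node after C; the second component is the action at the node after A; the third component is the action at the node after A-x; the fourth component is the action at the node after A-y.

2

Row for U/x/L/Out (columns C, A, B): (7,8) (3,9) (0,0).
Under U/x/L/Out, Rowan's choice at the node after A-y can never be reached regardless of what Colm does, so varying those choices leaves every outcome unchanged.
Holding the reachable choices fixed and varying the unreachable one freely already gives 2 equivalent strategies.
No other strategy reproduces this row, so those 2 are the full class: U/x/L/Out, U/x/L/In.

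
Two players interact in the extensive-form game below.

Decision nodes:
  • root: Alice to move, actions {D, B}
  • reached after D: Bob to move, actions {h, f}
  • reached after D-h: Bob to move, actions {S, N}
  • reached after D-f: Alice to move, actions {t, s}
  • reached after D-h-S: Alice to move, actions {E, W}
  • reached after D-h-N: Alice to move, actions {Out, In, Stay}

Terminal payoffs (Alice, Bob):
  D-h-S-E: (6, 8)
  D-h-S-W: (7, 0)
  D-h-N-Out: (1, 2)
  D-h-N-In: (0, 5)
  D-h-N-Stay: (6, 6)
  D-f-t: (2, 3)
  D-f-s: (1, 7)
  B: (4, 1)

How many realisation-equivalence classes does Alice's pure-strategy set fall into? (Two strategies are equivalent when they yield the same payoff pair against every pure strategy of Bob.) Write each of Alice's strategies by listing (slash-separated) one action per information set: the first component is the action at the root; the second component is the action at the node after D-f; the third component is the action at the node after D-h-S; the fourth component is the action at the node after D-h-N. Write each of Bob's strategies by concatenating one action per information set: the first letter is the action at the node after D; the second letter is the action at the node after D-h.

Alice has 24 pure strategies: D/t/E/Out, D/t/E/In, D/t/E/Stay, D/t/W/Out, D/t/W/In, D/t/W/Stay, D/s/E/Out, D/s/E/In, D/s/E/Stay, D/s/W/Out, D/s/W/In, D/s/W/Stay, B/t/E/Out, B/t/E/In, B/t/E/Stay, B/t/W/Out, B/t/W/In, B/t/W/Stay, B/s/E/Out, B/s/E/In, B/s/E/Stay, B/s/W/Out, B/s/W/In, B/s/W/Stay. Columns: hS, hN, fS, fN.
{D/t/E/Out} → row (6,8) (1,2) (2,3) (2,3)
{D/t/E/In} → row (6,8) (0,5) (2,3) (2,3)
{D/t/E/Stay} → row (6,8) (6,6) (2,3) (2,3)
{D/t/W/Out} → row (7,0) (1,2) (2,3) (2,3)
{D/t/W/In} → row (7,0) (0,5) (2,3) (2,3)
{D/t/W/Stay} → row (7,0) (6,6) (2,3) (2,3)
{D/s/E/Out} → row (6,8) (1,2) (1,7) (1,7)
{D/s/E/In} → row (6,8) (0,5) (1,7) (1,7)
{D/s/E/Stay} → row (6,8) (6,6) (1,7) (1,7)
{D/s/W/Out} → row (7,0) (1,2) (1,7) (1,7)
{D/s/W/In} → row (7,0) (0,5) (1,7) (1,7)
{D/s/W/Stay} → row (7,0) (6,6) (1,7) (1,7)
{B/t/E/Out, B/t/E/In, B/t/E/Stay, B/t/W/Out, B/t/W/In, B/t/W/Stay, B/s/E/Out, B/s/E/In, B/s/E/Stay, B/s/W/Out, B/s/W/In, B/s/W/Stay} → row (4,1) (4,1) (4,1) (4,1)
That's 13 distinct rows out of 24 strategies.

13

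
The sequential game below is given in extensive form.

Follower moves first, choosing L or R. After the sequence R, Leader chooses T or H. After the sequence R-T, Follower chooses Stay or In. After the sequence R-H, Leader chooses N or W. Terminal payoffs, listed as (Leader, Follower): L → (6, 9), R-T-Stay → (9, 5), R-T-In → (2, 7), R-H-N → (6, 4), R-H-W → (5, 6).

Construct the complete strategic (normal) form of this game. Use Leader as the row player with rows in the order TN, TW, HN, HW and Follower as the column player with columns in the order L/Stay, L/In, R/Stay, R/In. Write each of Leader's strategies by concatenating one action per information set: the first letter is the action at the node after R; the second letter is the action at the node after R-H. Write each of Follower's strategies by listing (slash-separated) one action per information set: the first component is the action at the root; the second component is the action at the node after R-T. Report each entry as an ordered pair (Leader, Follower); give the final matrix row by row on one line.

Row TN: L/Stay→(6,9), L/In→(6,9), R/Stay→(9,5), R/In→(2,7)
Row TW: L/Stay→(6,9), L/In→(6,9), R/Stay→(9,5), R/In→(2,7)
Row HN: L/Stay→(6,9), L/In→(6,9), R/Stay→(6,4), R/In→(6,4)
Row HW: L/Stay→(6,9), L/In→(6,9), R/Stay→(5,6), R/In→(5,6)

TN: (6,9) (6,9) (9,5) (2,7) | TW: (6,9) (6,9) (9,5) (2,7) | HN: (6,9) (6,9) (6,4) (6,4) | HW: (6,9) (6,9) (5,6) (5,6)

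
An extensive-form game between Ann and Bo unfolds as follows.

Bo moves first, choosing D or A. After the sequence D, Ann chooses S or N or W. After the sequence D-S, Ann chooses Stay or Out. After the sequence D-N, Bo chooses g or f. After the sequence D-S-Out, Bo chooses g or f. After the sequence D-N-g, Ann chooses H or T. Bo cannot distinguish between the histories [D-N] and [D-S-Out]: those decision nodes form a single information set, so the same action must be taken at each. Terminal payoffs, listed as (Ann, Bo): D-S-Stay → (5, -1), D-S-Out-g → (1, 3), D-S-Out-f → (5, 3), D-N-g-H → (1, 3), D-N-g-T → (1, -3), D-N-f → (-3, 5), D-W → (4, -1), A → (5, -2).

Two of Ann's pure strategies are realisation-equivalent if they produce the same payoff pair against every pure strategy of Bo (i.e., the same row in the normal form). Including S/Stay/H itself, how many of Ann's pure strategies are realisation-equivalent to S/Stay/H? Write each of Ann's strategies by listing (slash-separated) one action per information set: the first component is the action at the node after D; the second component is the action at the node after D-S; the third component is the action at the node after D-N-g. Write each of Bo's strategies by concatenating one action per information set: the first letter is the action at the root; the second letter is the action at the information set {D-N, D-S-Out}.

2

Row for S/Stay/H (columns Dg, Df, Ag, Af): (5,-1) (5,-1) (5,-2) (5,-2).
Under S/Stay/H, Ann's choice at the node after D-N-g can never be reached regardless of what Bo does, so varying those choices leaves every outcome unchanged.
Holding the reachable choices fixed and varying the unreachable one freely already gives 2 equivalent strategies.
No other strategy reproduces this row, so those 2 are the full class: S/Stay/H, S/Stay/T.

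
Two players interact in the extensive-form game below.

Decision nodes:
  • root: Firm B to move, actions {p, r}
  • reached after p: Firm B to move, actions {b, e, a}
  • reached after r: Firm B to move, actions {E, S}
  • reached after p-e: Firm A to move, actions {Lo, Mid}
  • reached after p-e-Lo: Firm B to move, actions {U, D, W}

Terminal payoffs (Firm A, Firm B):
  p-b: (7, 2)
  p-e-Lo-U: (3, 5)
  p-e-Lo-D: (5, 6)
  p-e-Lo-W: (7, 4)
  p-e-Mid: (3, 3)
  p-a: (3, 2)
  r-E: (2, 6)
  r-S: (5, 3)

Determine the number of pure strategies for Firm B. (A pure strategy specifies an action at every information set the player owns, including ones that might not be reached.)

Firm B owns the root with actions {p, r} — two choices.
Firm B owns the node after p with actions {b, e, a} — three choices.
Firm B owns the node after r with actions {E, S} — two choices.
Firm B owns the node after p-e-Lo with actions {U, D, W} — three choices.
A pure strategy fixes one action at each information set independently, so the count is the product 2 × 3 × 2 × 3 = 36.
(For reference, Firm A has 2 pure strategies, giving a 36×2 normal-form matrix.)

36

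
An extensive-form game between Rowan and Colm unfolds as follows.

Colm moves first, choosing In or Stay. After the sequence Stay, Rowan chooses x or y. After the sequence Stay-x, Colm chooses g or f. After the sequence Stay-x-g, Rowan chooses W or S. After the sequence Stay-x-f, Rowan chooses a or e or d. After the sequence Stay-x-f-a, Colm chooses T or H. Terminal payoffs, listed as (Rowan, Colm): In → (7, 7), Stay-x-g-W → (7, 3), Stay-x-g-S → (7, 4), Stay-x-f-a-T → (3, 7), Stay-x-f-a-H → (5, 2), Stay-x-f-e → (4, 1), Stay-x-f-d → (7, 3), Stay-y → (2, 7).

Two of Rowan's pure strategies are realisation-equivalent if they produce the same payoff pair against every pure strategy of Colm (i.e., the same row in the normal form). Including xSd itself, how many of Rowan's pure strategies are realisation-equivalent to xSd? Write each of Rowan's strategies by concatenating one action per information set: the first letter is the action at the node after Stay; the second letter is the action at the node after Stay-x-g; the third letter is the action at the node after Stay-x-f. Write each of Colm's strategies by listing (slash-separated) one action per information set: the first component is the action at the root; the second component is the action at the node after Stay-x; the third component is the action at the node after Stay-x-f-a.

1

Row for xSd (columns In/g/T, In/g/H, In/f/T, In/f/H, Stay/g/T, Stay/g/H, Stay/f/T, Stay/f/H): (7,7) (7,7) (7,7) (7,7) (7,4) (7,4) (7,3) (7,3).
Every one of Rowan's information sets is on the play path for some reply by Colm when Rowan follows xSd.
Changing the action at any of them therefore changes at least one column, so only xSd itself gives this row.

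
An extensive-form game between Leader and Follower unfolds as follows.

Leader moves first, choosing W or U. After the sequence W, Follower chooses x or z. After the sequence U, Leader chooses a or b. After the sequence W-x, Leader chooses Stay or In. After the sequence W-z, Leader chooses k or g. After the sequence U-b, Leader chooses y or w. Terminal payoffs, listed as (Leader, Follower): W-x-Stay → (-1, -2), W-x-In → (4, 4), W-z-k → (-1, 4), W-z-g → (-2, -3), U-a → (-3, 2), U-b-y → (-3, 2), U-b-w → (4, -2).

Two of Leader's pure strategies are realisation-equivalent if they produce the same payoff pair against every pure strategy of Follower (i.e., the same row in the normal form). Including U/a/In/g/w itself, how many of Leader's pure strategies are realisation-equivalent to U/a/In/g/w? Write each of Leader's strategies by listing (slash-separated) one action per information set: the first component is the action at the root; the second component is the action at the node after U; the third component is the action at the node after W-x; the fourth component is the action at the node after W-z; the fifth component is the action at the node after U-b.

12

Row for U/a/In/g/w (columns x, z): (-3,2) (-3,2).
Under U/a/In/g/w, Leader's choice at the node after W-x and at the node after W-z and at the node after U-b can never be reached regardless of what Follower does, so varying those choices leaves every outcome unchanged.
Holding the reachable choices fixed and varying the unreachable ones freely already gives 2 × 2 × 2 = 8 equivalent strategies.
Checking the remaining rows, U/b/Stay/k/y, U/b/Stay/g/y, U/b/In/k/y, U/b/In/g/y also happen to give the same payoffs in every column, bringing the total to 12: U/a/Stay/k/y, U/a/Stay/k/w, U/a/Stay/g/y, U/a/Stay/g/w, U/a/In/k/y, U/a/In/k/w, U/a/In/g/y, U/a/In/g/w, U/b/Stay/k/y, U/b/Stay/g/y, U/b/In/k/y, U/b/In/g/y.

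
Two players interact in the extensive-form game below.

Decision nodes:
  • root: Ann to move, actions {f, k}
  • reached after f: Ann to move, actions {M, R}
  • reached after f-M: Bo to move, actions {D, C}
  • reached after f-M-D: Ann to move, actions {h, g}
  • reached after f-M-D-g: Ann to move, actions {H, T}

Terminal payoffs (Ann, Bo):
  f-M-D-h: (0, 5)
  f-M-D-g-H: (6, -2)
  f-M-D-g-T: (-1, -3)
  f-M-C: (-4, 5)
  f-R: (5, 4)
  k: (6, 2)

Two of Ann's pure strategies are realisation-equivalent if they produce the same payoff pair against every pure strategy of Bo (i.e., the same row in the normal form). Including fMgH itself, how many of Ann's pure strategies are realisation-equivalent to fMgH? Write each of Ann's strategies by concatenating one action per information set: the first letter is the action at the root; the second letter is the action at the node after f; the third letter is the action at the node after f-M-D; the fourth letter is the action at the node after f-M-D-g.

1

Row for fMgH (columns D, C): (6,-2) (-4,5).
Every one of Ann's information sets is on the play path for some reply by Bo when Ann follows fMgH.
Changing the action at any of them therefore changes at least one column, so only fMgH itself gives this row.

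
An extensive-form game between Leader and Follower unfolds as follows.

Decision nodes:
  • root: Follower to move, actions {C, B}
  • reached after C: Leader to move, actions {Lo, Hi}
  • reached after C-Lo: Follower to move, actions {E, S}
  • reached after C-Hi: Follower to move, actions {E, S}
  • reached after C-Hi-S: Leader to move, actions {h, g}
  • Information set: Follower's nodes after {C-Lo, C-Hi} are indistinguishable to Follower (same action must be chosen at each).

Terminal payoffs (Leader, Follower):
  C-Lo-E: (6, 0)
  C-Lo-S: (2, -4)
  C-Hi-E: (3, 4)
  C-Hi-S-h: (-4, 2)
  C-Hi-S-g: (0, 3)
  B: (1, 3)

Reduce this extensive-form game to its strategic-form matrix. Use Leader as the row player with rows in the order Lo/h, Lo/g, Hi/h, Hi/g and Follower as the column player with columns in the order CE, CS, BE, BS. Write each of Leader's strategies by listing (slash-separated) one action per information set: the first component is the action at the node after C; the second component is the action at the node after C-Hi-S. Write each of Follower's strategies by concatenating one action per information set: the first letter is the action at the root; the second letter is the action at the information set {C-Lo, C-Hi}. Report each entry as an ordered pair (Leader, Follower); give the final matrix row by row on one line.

Lo/h: (6,0) (2,-4) (1,3) (1,3) | Lo/g: (6,0) (2,-4) (1,3) (1,3) | Hi/h: (3,4) (-4,2) (1,3) (1,3) | Hi/g: (3,4) (0,3) (1,3) (1,3)

Row Lo/h: CE→(6,0), CS→(2,-4), BE→(1,3), BS→(1,3)
Row Lo/g: CE→(6,0), CS→(2,-4), BE→(1,3), BS→(1,3)
Row Hi/h: CE→(3,4), CS→(-4,2), BE→(1,3), BS→(1,3)
Row Hi/g: CE→(3,4), CS→(0,3), BE→(1,3), BS→(1,3)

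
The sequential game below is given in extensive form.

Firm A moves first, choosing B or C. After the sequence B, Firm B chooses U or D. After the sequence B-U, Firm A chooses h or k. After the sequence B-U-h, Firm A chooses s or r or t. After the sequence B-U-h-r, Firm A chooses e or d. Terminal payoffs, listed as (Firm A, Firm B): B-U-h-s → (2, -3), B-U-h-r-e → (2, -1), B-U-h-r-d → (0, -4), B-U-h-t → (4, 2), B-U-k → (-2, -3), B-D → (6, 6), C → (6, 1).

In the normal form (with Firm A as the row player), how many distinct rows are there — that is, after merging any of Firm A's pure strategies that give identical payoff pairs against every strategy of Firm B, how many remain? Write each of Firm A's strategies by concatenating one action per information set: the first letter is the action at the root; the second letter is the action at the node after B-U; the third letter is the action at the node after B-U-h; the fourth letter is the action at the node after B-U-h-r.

Firm A has 24 pure strategies: Bhse, Bhsd, Bhre, Bhrd, Bhte, Bhtd, Bkse, Bksd, Bkre, Bkrd, Bkte, Bktd, Chse, Chsd, Chre, Chrd, Chte, Chtd, Ckse, Cksd, Ckre, Ckrd, Ckte, Cktd. Columns: U, D.
{Bhse, Bhsd} → row (2,-3) (6,6)
{Bhre} → row (2,-1) (6,6)
{Bhrd} → row (0,-4) (6,6)
{Bhte, Bhtd} → row (4,2) (6,6)
{Bkse, Bksd, Bkre, Bkrd, Bkte, Bktd} → row (-2,-3) (6,6)
{Chse, Chsd, Chre, Chrd, Chte, Chtd, Ckse, Cksd, Ckre, Ckrd, Ckte, Cktd} → row (6,1) (6,1)
That's 6 distinct rows out of 24 strategies.

6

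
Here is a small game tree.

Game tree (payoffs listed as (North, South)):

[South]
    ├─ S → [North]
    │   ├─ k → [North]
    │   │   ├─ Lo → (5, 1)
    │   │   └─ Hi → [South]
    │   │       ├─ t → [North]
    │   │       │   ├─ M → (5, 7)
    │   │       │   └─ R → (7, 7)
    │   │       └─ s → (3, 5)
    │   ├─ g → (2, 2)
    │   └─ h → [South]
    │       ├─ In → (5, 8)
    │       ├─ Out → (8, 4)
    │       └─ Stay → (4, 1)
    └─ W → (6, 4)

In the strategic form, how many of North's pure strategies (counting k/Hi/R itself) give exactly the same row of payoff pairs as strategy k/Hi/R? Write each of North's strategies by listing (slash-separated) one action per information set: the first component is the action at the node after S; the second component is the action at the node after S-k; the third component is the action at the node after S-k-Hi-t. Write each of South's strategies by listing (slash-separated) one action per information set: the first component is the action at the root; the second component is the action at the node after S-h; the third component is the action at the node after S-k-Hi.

1

Row for k/Hi/R (columns S/In/t, S/In/s, S/Out/t, S/Out/s, S/Stay/t, S/Stay/s, W/In/t, W/In/s, W/Out/t, W/Out/s, W/Stay/t, W/Stay/s): (7,7) (3,5) (7,7) (3,5) (7,7) (3,5) (6,4) (6,4) (6,4) (6,4) (6,4) (6,4).
Every one of North's information sets is on the play path for some reply by South when North follows k/Hi/R.
Changing the action at any of them therefore changes at least one column, so only k/Hi/R itself gives this row.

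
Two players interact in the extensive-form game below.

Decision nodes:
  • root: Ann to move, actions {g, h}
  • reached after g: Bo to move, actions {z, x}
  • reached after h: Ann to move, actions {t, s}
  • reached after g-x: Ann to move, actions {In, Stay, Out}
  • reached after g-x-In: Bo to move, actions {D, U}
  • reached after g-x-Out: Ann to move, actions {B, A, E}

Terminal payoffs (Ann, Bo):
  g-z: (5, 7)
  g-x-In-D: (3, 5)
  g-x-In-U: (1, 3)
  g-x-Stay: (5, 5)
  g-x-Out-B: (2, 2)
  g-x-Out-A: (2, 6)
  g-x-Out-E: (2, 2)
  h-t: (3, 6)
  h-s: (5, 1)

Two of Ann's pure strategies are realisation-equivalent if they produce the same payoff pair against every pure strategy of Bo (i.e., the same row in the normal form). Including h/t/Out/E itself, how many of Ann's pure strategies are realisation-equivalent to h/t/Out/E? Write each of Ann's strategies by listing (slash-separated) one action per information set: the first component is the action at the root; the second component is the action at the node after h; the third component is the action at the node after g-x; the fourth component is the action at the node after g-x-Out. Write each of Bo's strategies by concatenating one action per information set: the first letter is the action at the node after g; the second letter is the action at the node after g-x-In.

9

Row for h/t/Out/E (columns zD, zU, xD, xU): (3,6) (3,6) (3,6) (3,6).
Under h/t/Out/E, Ann's choice at the node after g-x and at the node after g-x-Out can never be reached regardless of what Bo does, so varying those choices leaves every outcome unchanged.
Holding the reachable choices fixed and varying the unreachable ones freely already gives 3 × 3 = 9 equivalent strategies.
No other strategy reproduces this row, so those 9 are the full class: h/t/In/B, h/t/In/A, h/t/In/E, h/t/Stay/B, h/t/Stay/A, h/t/Stay/E, h/t/Out/B, h/t/Out/A, h/t/Out/E.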